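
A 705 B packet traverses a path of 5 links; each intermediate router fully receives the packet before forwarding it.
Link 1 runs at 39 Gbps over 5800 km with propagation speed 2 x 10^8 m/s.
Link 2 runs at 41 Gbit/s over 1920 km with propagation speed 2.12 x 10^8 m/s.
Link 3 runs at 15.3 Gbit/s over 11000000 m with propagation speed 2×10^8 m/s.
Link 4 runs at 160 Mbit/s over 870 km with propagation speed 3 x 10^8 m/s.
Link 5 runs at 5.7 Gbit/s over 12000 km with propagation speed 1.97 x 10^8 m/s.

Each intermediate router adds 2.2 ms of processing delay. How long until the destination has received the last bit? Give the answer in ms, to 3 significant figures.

166 ms

L = 705 × 8 = 5640 bits.
Transmission delays (L/R per hop): 0.000144615, 0.000137561, 0.000368627, 0.03525, 0.000989474 ms; sum = 0.0368903 ms.
Propagation delays (d/s per hop): 29, 9.0566, 55, 2.9, 60.9137 ms; sum = 156.87 ms.
Processing at 4 router(s): 4 × 2.2 ms = 8.8 ms.
End-to-end = 166 ms.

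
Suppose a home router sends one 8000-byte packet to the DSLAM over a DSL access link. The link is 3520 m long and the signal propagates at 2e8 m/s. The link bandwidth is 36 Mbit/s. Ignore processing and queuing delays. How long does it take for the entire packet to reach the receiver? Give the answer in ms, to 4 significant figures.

L = 8000 × 8 = 64000 bits.
Transmission delay = L/R = 64000 / 36000000 = 1.77778 ms.
Propagation delay = d/s = 3520 m / 200000000 m/s = 0.0176 ms.
Total = 1.795 ms.

1.795 ms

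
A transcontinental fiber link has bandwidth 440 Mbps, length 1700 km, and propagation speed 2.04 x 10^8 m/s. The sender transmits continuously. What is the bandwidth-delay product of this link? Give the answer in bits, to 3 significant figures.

Propagation delay = 1700000 / 204000000 = 0.00833333 s.
BDP = R × t_prop = 440000000 × 0.00833333 = 3666670 bits.

3670000 bits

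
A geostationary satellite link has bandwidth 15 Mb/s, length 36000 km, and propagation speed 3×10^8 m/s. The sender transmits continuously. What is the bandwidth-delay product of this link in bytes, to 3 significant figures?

Propagation delay = 36000000 / 300000000 = 0.12 s.
BDP = R × t_prop = 15000000 × 0.12 = 1800000 bits.
In bytes: 1800000/8 = 225000 bytes.

225000 bytes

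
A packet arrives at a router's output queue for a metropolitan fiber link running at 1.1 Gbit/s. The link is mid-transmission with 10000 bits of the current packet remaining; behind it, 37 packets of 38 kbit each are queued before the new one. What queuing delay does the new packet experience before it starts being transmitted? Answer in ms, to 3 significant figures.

1.29 ms

Each queued packet: L/R = 38000/1100000000 = 0.0345455 ms.
37 queued → 1.27818 ms.
Plus remaining 10000 bits of current packet: 0.00909091 ms.
Queuing delay = 1.29 ms.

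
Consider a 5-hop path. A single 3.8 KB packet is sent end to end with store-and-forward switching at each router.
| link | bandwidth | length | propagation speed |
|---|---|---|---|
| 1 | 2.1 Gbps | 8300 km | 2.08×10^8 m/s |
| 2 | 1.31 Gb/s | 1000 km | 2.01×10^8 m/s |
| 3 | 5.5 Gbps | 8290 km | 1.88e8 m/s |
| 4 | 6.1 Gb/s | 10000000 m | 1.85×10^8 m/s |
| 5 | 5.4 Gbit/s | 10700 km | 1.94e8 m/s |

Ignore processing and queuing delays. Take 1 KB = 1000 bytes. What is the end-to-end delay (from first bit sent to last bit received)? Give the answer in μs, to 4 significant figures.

198200 μs

L = 30400 bits.
Transmission delays (L/R per hop): 14.4762, 23.2061, 5.52727, 4.98361, 5.62963 μs; sum = 53.8228 μs.
Propagation delays (d/s per hop): 39903.8, 4975.12, 44095.7, 54054.1, 55154.6 μs; sum = 198183 μs.
End-to-end = 198200 μs.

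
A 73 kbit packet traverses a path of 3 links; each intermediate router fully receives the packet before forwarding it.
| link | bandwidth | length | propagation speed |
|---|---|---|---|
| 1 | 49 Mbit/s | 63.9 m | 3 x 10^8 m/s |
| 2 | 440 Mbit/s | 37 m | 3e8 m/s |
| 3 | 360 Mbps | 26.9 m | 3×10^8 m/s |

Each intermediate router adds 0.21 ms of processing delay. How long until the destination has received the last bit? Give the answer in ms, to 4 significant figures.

2.279 ms

L = 73000 bits.
Transmission delays (L/R per hop): 1.4898, 0.165909, 0.202778 ms; sum = 1.85848 ms.
Propagation delays (d/s per hop): 0.000213, 0.000123333, 8.96667e-05 ms; sum = 0.000426 ms.
Processing at 2 router(s): 2 × 0.21 ms = 0.42 ms.
End-to-end = 2.279 ms.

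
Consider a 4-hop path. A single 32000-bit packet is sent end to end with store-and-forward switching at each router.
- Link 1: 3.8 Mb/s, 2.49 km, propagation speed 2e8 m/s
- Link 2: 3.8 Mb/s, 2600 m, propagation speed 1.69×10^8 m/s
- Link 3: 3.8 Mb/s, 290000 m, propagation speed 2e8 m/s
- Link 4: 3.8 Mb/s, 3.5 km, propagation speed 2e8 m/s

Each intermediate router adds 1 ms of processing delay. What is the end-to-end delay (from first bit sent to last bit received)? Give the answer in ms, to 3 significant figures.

Transmission delay per hop = L/R = 32000/3800000 = 8.42105 ms; 4 hops → 33.6842 ms.
Propagation delays (d/s per hop): 0.01245, 0.0153846, 1.45, 0.0175 ms; sum = 1.49533 ms.
Processing at 3 router(s): 3 × 1 ms = 3 ms.
End-to-end = 38.2 ms.

38.2 ms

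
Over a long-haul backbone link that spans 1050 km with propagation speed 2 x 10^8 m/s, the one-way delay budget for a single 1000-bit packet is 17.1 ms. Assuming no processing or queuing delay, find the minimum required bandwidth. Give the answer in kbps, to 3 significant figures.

84.4 kbps

Propagation delay = 1050000 / 200000000 = 5.25 ms.
Transmission budget = 17.1 − 5.25 = 11.85 ms.
R ≥ L / t_tx = 1000 bits / 0.01185 s = 84.4 kbps.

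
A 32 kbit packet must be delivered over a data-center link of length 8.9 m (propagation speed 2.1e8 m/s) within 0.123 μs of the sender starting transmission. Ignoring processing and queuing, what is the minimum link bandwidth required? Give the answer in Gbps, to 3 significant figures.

Propagation delay = 8.9 / 210000000 = 0.042381 μs.
Transmission budget = 0.123 − 0.042381 = 0.080619 μs.
R ≥ L / t_tx = 32000 bits / 8.0619e-08 s = 397 Gbps.

397 Gbps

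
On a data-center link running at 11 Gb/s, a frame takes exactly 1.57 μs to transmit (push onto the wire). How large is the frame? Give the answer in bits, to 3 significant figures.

L = R × t_tx = 11000000000 b/s × 1.57e-06 s = 17270 bits.

17300 bits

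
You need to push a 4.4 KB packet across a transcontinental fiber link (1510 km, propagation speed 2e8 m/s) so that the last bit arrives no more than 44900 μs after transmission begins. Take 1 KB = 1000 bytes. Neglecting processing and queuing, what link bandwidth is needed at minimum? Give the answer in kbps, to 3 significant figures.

942 kbps

L = 35200 bits.
Propagation delay = 1510000 / 200000000 = 7550 μs.
Transmission budget = 44900 − 7550 = 37350 μs.
R ≥ L / t_tx = 35200 bits / 0.03735 s = 942 kbps.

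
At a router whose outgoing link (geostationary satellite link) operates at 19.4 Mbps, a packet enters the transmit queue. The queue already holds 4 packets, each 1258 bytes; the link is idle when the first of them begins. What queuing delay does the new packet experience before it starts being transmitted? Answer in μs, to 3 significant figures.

Each queued packet: L/R = 10064/19400000 = 518.763 μs.
4 queued → 2075.05 μs.
Queuing delay = 2080 μs.

2080 μs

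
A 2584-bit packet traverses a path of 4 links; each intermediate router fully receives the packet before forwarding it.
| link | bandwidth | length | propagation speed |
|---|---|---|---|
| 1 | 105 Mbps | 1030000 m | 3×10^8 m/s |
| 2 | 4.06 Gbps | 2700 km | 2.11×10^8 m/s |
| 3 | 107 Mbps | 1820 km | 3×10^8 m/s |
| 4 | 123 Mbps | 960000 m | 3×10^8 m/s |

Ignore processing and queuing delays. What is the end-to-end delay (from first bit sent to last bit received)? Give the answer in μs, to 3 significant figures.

Transmission delays (L/R per hop): 24.6095, 0.636453, 24.1495, 21.0081 μs; sum = 70.4036 μs.
Propagation delays (d/s per hop): 3433.33, 12796.2, 6066.67, 3200 μs; sum = 25496.2 μs.
End-to-end = 25600 μs.

25600 μs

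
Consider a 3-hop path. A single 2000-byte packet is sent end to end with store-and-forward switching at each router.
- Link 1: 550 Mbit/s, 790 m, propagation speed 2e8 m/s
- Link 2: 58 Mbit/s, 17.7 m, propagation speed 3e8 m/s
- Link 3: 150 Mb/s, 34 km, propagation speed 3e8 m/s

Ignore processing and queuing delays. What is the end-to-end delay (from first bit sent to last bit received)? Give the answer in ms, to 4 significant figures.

0.5290 ms

L = 2000 × 8 = 16000 bits.
Transmission delays (L/R per hop): 0.0290909, 0.275862, 0.106667 ms; sum = 0.41162 ms.
Propagation delays (d/s per hop): 0.00395, 5.9e-05, 0.113333 ms; sum = 0.117342 ms.
End-to-end = 0.5290 ms.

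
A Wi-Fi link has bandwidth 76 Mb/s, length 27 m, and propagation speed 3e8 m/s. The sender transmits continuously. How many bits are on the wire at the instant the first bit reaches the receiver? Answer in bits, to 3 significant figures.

6.84 bits

Propagation delay = 27 / 300000000 = 9e-08 s.
BDP = R × t_prop = 76000000 × 9e-08 = 6.84 bits.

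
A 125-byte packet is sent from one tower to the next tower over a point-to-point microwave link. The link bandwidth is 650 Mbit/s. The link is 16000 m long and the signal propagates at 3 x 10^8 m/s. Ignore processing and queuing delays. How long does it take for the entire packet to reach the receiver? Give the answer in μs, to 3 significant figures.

L = 125 × 8 = 1000 bits.
Transmission delay = L/R = 1000 / 650000000 = 1.53846 μs.
Propagation delay = d/s = 16000 m / 300000000 m/s = 53.3333 μs.
Total = 54.9 μs.

54.9 μs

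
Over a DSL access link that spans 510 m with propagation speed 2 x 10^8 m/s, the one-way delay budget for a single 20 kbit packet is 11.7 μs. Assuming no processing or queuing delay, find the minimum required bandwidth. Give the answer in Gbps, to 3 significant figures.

Propagation delay = 510 / 200000000 = 2.55 μs.
Transmission budget = 11.7 − 2.55 = 9.15 μs.
R ≥ L / t_tx = 20000 bits / 9.15e-06 s = 2.19 Gbps.

2.19 Gbps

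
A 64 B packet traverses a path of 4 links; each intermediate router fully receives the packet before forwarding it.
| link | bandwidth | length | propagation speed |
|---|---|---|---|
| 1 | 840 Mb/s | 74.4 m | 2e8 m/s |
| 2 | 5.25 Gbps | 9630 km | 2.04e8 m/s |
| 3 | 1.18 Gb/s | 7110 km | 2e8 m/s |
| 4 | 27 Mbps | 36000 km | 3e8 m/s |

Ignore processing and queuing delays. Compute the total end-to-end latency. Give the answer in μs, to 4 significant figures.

202800 μs

L = 64 × 8 = 512 bits.
Transmission delays (L/R per hop): 0.609524, 0.0975238, 0.433898, 18.963 μs; sum = 20.1039 μs.
Propagation delays (d/s per hop): 0.372, 47205.9, 35550, 120000 μs; sum = 202756 μs.
End-to-end = 202800 μs.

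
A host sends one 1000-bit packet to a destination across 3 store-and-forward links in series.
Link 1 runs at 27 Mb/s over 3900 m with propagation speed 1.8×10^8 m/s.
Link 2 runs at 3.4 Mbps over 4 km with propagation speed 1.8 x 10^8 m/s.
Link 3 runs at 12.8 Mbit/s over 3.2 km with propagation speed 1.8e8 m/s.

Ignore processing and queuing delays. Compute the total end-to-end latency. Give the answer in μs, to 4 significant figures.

Transmission delays (L/R per hop): 37.037, 294.118, 78.125 μs; sum = 409.28 μs.
Propagation delays (d/s per hop): 21.6667, 22.2222, 17.7778 μs; sum = 61.6667 μs.
End-to-end = 470.9 μs.

470.9 μs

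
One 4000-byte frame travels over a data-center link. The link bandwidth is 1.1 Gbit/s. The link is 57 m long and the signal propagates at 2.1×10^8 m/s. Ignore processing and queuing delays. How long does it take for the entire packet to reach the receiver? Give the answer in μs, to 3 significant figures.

L = 4000 × 8 = 32000 bits.
Transmission delay = L/R = 32000 / 1100000000 = 29.0909 μs.
Propagation delay = d/s = 57 m / 210000000 m/s = 0.271429 μs.
Total = 29.4 μs.

29.4 μs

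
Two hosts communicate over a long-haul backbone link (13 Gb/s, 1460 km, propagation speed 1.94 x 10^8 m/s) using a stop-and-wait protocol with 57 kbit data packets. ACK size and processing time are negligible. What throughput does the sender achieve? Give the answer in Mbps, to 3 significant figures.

t_tx = L/R = 57000/13000000000 = 4.38462e-06 s.
t_prop = 1460000/194000000 = 0.00752577 s; RTT = 0.0150515 s.
Cycle = t_tx + RTT = 0.0150559 s.
Throughput = L / cycle = 57000 / 0.0150559 = 3.79 Mbps.

3.79 Mbps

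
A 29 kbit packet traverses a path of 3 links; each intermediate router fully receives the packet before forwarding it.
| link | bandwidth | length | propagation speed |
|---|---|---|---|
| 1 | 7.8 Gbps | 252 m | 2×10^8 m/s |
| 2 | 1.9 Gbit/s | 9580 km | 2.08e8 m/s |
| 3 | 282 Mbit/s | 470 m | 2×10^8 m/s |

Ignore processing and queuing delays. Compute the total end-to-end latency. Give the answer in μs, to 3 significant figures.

L = 29000 bits.
Transmission delays (L/R per hop): 3.71795, 15.2632, 102.837 μs; sum = 121.818 μs.
Propagation delays (d/s per hop): 1.26, 46057.7, 2.35 μs; sum = 46061.3 μs.
End-to-end = 46200 μs.

46200 μs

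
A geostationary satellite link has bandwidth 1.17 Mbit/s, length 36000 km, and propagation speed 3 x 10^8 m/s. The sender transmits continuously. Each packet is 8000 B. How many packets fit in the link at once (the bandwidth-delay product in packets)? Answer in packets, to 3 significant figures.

Propagation delay = 36000000 / 300000000 = 0.12 s.
BDP = R × t_prop = 1170000 × 0.12 = 140400 bits.
In packets of 64000 bits: 2.19 packets.

2.19 packets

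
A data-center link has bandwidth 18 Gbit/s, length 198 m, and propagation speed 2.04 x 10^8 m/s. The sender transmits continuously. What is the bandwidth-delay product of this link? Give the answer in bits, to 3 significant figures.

Propagation delay = 198 / 204000000 = 9.70588e-07 s.
BDP = R × t_prop = 18000000000 × 9.70588e-07 = 17470.6 bits.

17500 bits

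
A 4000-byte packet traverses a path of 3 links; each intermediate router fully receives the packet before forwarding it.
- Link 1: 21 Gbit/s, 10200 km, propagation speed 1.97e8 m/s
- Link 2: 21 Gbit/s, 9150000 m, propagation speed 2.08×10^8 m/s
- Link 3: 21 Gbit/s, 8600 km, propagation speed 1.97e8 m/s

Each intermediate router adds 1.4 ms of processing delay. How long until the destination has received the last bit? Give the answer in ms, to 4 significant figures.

L = 4000 × 8 = 32000 bits.
Transmission delay per hop = L/R = 32000/21000000000 = 0.00152381 ms; 3 hops → 0.00457143 ms.
Propagation delays (d/s per hop): 51.7766, 43.9904, 43.6548 ms; sum = 139.422 ms.
Processing at 2 router(s): 2 × 1.4 ms = 2.8 ms.
End-to-end = 142.2 ms.

142.2 ms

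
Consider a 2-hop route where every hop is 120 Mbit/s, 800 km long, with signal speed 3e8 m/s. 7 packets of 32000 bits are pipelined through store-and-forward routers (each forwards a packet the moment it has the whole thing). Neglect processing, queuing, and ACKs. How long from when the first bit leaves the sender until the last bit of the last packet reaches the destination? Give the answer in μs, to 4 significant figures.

Per-hop transmission t_tx = L/R = 32000/120000000 = 266.667 μs.
Per-hop propagation t_prop = 800000/300000000 = 2666.67 μs.
Pipeline fill: first packet needs 2·t_tx to clear all hops; remaining 6 packets each add one t_tx.
Total = (2+7-1)·t_tx + 2·t_prop = 8·266.667 + 2·2666.67 = 7467 μs.

7467 μs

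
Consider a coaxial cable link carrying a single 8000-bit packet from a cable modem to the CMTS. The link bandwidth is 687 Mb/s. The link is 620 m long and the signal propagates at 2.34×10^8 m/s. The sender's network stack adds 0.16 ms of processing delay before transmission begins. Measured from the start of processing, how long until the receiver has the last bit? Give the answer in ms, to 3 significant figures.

Transmission delay = L/R = 8000 / 687000000 = 0.0116448 ms.
Propagation delay = d/s = 620 m / 234000000 m/s = 0.00264957 ms.
Plus processing delay 0.16 ms = 0.16 ms.
Total = 0.174 ms.

0.174 ms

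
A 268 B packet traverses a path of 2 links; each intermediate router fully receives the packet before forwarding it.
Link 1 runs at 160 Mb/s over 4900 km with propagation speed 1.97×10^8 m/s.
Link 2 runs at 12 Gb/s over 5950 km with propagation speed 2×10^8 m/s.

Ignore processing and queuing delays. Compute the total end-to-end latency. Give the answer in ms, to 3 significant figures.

L = 268 × 8 = 2144 bits.
Transmission delays (L/R per hop): 0.0134, 0.000178667 ms; sum = 0.0135787 ms.
Propagation delays (d/s per hop): 24.8731, 29.75 ms; sum = 54.6231 ms.
End-to-end = 54.6 ms.

54.6 ms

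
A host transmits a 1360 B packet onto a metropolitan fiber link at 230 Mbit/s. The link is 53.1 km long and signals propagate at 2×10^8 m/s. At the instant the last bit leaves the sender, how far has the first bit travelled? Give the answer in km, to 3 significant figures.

9.46 km

t_tx = L/R = 10880/230000000 = 4.73043e-05 s.
Distance = s × t_tx = 200000000 × 4.73043e-05 = 9.46 km.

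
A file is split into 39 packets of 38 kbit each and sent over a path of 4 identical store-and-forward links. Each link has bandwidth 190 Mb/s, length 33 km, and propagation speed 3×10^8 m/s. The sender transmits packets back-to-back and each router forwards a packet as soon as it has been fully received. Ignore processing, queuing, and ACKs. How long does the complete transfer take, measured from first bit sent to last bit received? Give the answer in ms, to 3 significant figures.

8.84 ms

Per-hop transmission t_tx = L/R = 38000/190000000 = 0.2 ms.
Per-hop propagation t_prop = 33000/300000000 = 0.11 ms.
Pipeline fill: first packet needs 4·t_tx to clear all hops; remaining 38 packets each add one t_tx.
Total = (4+39-1)·t_tx + 4·t_prop = 42·0.2 + 4·0.11 = 8.84 ms.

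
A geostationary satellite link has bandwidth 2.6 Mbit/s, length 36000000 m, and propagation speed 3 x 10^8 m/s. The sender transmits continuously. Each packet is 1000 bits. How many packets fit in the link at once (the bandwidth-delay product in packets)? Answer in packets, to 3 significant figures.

312 packets

Propagation delay = 36000000 / 300000000 = 0.12 s.
BDP = R × t_prop = 2600000 × 0.12 = 312000 bits.
In packets of 1000 bits: 312 packets.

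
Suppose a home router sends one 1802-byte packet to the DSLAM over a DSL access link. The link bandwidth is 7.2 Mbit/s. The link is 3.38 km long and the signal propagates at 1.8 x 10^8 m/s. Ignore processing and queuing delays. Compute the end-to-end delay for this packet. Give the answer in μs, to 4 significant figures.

L = 1802 × 8 = 14416 bits.
Transmission delay = L/R = 14416 / 7200000 = 2002.22 μs.
Propagation delay = d/s = 3380 m / 180000000 m/s = 18.7778 μs.
Total = 2021 μs.

2021 μs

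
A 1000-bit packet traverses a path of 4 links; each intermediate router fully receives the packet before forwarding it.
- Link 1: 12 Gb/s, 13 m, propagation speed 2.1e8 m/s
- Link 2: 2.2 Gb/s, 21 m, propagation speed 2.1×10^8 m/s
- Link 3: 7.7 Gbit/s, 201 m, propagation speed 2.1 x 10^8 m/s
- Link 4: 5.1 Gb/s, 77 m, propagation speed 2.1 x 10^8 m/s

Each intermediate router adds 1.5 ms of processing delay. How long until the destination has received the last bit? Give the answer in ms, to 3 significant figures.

4.50 ms

Transmission delays (L/R per hop): 8.33333e-05, 0.000454545, 0.00012987, 0.000196078 ms; sum = 0.000863827 ms.
Propagation delays (d/s per hop): 6.19048e-05, 0.0001, 0.000957143, 0.000366667 ms; sum = 0.00148571 ms.
Processing at 3 router(s): 3 × 1.5 ms = 4.5 ms.
End-to-end = 4.50 ms.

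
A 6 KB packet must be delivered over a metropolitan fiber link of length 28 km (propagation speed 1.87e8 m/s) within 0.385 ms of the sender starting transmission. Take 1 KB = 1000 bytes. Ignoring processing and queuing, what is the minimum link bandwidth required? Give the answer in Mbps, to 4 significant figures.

204.0 Mbps

L = 48000 bits.
Propagation delay = 28000 / 187000000 = 0.149733 ms.
Transmission budget = 0.385 − 0.149733 = 0.235267 ms.
R ≥ L / t_tx = 48000 bits / 0.000235267 s = 204.0 Mbps.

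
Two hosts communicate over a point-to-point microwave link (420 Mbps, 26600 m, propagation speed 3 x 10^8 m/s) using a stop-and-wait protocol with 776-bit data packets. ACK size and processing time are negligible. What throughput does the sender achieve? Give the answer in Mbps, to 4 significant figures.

4.331 Mbps

t_tx = L/R = 776/420000000 = 1.84762e-06 s.
t_prop = 26600/300000000 = 8.86667e-05 s; RTT = 0.000177333 s.
Cycle = t_tx + RTT = 0.000179181 s.
Throughput = L / cycle = 776 / 0.000179181 = 4.331 Mbps.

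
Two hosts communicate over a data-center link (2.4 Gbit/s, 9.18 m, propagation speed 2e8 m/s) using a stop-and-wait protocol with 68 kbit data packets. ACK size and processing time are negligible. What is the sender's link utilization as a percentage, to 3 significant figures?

t_tx = L/R = 68000/2400000000 = 2.83333e-05 s.
t_prop = 9.18/200000000 = 4.59e-08 s; RTT = 9.18e-08 s.
Cycle = t_tx + RTT = 2.84251e-05 s.
Utilization = t_tx / cycle = 2.83333e-05/2.84251e-05 = 99.7 %.

99.7 %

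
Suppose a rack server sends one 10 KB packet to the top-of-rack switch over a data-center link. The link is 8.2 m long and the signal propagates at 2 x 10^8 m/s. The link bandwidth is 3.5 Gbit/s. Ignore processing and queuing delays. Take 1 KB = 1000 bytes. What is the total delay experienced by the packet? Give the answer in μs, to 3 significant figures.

L = 80000 bits.
Transmission delay = L/R = 80000 / 3500000000 = 22.8571 μs.
Propagation delay = d/s = 8.2 m / 200000000 m/s = 0.041 μs.
Total = 22.9 μs.

22.9 μs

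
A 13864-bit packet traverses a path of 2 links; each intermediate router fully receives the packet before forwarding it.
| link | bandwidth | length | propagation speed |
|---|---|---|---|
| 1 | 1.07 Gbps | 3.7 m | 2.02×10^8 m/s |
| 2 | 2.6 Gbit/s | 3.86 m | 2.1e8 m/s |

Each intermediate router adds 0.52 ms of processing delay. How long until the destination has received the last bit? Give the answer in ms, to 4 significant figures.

0.5383 ms

Transmission delays (L/R per hop): 0.012957, 0.00533231 ms; sum = 0.0182893 ms.
Propagation delays (d/s per hop): 1.83168e-05, 1.8381e-05 ms; sum = 3.66978e-05 ms.
Processing at 1 router(s): 1 × 0.52 ms = 0.52 ms.
End-to-end = 0.5383 ms.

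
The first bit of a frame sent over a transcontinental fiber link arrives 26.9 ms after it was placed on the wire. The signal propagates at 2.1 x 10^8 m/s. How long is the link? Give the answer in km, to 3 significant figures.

d = s × t_prop = 210000000 × 0.0269 = 5650 km.

5650 km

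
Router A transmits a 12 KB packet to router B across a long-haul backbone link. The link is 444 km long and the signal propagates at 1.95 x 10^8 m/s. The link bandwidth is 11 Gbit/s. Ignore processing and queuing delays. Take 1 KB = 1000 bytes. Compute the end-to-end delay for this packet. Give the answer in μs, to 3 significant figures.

2290 μs

L = 96000 bits.
Transmission delay = L/R = 96000 / 11000000000 = 8.72727 μs.
Propagation delay = d/s = 444000 m / 195000000 m/s = 2276.92 μs.
Total = 2290 μs.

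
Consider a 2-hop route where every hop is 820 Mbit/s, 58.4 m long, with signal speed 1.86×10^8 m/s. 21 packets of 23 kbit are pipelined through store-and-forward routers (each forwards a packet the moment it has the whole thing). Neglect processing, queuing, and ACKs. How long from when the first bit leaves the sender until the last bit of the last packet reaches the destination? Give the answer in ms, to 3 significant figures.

0.618 ms

Per-hop transmission t_tx = L/R = 23000/820000000 = 0.0280488 ms.
Per-hop propagation t_prop = 58.4/186000000 = 0.000313978 ms.
Pipeline fill: first packet needs 2·t_tx to clear all hops; remaining 20 packets each add one t_tx.
Total = (2+21-1)·t_tx + 2·t_prop = 22·0.0280488 + 2·0.000313978 = 0.618 ms.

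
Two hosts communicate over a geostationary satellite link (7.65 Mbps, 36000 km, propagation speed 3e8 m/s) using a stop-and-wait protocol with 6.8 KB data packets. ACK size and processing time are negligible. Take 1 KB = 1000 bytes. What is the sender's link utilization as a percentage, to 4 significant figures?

2.878 %

t_tx = L/R = 54400/7650000 = 0.00711111 s.
t_prop = 36000000/300000000 = 0.12 s; RTT = 0.24 s.
Cycle = t_tx + RTT = 0.247111 s.
Utilization = t_tx / cycle = 0.00711111/0.247111 = 2.878 %.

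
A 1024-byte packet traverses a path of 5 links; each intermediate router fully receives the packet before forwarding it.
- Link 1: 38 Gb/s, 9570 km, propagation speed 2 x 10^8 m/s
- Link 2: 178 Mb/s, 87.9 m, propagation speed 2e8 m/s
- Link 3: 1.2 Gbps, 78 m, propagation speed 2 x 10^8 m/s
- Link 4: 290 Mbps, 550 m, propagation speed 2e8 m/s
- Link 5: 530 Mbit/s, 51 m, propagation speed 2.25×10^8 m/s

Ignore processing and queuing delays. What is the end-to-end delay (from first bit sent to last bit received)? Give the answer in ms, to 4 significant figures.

L = 1024 × 8 = 8192 bits.
Transmission delays (L/R per hop): 0.000215579, 0.0460225, 0.00682667, 0.0282483, 0.0154566 ms; sum = 0.0967696 ms.
Propagation delays (d/s per hop): 47.85, 0.0004395, 0.00039, 0.00275, 0.000226667 ms; sum = 47.8538 ms.
End-to-end = 47.95 ms.

47.95 ms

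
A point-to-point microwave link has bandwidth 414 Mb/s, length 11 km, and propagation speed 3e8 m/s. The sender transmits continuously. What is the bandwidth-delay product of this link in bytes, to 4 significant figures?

Propagation delay = 11000 / 300000000 = 3.66667e-05 s.
BDP = R × t_prop = 414000000 × 3.66667e-05 = 15180 bits.
In bytes: 15180/8 = 1898 bytes.

1898 bytes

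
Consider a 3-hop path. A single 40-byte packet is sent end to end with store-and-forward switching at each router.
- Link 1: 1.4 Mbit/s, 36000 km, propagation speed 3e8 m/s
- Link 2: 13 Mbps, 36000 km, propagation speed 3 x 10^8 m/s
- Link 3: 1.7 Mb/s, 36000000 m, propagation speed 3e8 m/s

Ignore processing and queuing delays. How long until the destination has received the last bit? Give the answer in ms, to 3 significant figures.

360 ms

L = 40 × 8 = 320 bits.
Transmission delays (L/R per hop): 0.228571, 0.0246154, 0.188235 ms; sum = 0.441422 ms.
Propagation delays (d/s per hop): 120, 120, 120 ms; sum = 360 ms.
End-to-end = 360 ms.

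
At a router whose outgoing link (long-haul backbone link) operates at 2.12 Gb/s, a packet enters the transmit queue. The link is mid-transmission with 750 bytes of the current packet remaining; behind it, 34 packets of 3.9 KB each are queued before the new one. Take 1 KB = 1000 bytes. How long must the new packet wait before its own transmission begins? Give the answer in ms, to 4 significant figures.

0.5032 ms

Each queued packet: L/R = 31200/2120000000 = 0.014717 ms.
34 queued → 0.500377 ms.
Plus remaining 6000 bits of current packet: 0.00283019 ms.
Queuing delay = 0.5032 ms.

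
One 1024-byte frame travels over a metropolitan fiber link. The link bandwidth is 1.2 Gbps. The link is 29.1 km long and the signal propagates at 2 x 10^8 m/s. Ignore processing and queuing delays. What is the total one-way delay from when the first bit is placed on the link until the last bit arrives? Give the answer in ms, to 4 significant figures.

L = 1024 × 8 = 8192 bits.
Transmission delay = L/R = 8192 / 1200000000 = 0.00682667 ms.
Propagation delay = d/s = 29100 m / 200000000 m/s = 0.1455 ms.
Total = 0.1523 ms.

0.1523 ms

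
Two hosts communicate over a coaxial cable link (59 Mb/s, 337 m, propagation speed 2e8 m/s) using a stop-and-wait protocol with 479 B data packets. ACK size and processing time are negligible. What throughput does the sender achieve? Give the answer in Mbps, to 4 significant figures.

56.09 Mbps

t_tx = L/R = 3832/59000000 = 6.49492e-05 s.
t_prop = 337/200000000 = 1.685e-06 s; RTT = 3.37e-06 s.
Cycle = t_tx + RTT = 6.83192e-05 s.
Throughput = L / cycle = 3832 / 6.83192e-05 = 56.09 Mbps.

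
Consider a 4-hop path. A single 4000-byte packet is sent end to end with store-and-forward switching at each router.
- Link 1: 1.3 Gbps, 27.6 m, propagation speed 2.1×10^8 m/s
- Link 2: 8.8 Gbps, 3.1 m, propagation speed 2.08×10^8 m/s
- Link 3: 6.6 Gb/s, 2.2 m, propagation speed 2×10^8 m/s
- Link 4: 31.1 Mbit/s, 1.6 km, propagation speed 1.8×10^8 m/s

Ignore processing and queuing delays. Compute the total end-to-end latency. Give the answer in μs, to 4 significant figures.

L = 4000 × 8 = 32000 bits.
Transmission delays (L/R per hop): 24.6154, 3.63636, 4.84848, 1028.94 μs; sum = 1062.04 μs.
Propagation delays (d/s per hop): 0.131429, 0.0149038, 0.011, 8.88889 μs; sum = 9.04622 μs.
End-to-end = 1071 μs.

1071 μs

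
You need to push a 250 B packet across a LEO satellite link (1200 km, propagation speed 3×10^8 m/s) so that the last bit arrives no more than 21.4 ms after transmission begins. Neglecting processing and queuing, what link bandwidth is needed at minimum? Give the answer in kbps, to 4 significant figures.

114.9 kbps

L = 2000 bits.
Propagation delay = 1200000 / 300000000 = 4 ms.
Transmission budget = 21.4 − 4 = 17.4 ms.
R ≥ L / t_tx = 2000 bits / 0.0174 s = 114.9 kbps.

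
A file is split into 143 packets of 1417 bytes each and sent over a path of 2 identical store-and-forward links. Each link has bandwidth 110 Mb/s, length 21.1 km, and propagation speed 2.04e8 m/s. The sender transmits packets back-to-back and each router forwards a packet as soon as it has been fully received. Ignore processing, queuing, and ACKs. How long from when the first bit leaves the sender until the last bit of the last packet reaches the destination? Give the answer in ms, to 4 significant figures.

Per-hop transmission t_tx = L/R = 11336/110000000 = 0.103055 ms.
Per-hop propagation t_prop = 21100/204000000 = 0.103431 ms.
Pipeline fill: first packet needs 2·t_tx to clear all hops; remaining 142 packets each add one t_tx.
Total = (2+143-1)·t_tx + 2·t_prop = 144·0.103055 + 2·0.103431 = 15.05 ms.

15.05 ms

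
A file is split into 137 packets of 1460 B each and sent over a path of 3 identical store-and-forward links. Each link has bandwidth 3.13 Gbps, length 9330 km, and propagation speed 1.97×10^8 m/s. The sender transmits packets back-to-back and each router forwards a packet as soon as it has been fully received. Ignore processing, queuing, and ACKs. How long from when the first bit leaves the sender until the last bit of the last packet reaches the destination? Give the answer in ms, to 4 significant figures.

142.6 ms

Per-hop transmission t_tx = L/R = 11680/3130000000 = 0.00373163 ms.
Per-hop propagation t_prop = 9330000/197000000 = 47.3604 ms.
Pipeline fill: first packet needs 3·t_tx to clear all hops; remaining 136 packets each add one t_tx.
Total = (3+137-1)·t_tx + 3·t_prop = 139·0.00373163 + 3·47.3604 = 142.6 ms.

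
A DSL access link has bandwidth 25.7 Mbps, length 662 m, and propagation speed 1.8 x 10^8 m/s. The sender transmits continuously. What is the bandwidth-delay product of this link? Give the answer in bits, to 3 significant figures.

94.5 bits

Propagation delay = 662 / 180000000 = 3.67778e-06 s.
BDP = R × t_prop = 25700000 × 3.67778e-06 = 94.5189 bits.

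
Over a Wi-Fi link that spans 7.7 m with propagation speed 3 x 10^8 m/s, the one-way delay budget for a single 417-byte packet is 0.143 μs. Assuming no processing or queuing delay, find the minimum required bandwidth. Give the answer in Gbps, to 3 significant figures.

28.4 Gbps

L = 3336 bits.
Propagation delay = 7.7 / 300000000 = 0.0256667 μs.
Transmission budget = 0.143 − 0.0256667 = 0.117333 μs.
R ≥ L / t_tx = 3336 bits / 1.17333e-07 s = 28.4 Gbps.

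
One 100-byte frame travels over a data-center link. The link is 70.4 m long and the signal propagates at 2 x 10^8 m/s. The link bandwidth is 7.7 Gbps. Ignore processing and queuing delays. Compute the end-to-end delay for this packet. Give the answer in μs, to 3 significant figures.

0.456 μs

L = 100 × 8 = 800 bits.
Transmission delay = L/R = 800 / 7700000000 = 0.103896 μs.
Propagation delay = d/s = 70.4 m / 200000000 m/s = 0.352 μs.
Total = 0.456 μs.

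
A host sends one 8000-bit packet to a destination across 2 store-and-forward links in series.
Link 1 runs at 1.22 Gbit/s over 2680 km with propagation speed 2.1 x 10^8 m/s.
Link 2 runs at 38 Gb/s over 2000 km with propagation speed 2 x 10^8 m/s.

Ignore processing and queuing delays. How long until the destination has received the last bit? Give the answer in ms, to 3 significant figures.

Transmission delays (L/R per hop): 0.00655738, 0.000210526 ms; sum = 0.0067679 ms.
Propagation delays (d/s per hop): 12.7619, 10 ms; sum = 22.7619 ms.
End-to-end = 22.8 ms.

22.8 ms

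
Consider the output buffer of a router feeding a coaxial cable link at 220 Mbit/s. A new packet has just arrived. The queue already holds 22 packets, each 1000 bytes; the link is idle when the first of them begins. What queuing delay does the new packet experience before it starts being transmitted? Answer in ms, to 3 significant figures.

Each queued packet: L/R = 8000/220000000 = 0.0363636 ms.
22 queued → 0.8 ms.
Queuing delay = 0.800 ms.

0.800 ms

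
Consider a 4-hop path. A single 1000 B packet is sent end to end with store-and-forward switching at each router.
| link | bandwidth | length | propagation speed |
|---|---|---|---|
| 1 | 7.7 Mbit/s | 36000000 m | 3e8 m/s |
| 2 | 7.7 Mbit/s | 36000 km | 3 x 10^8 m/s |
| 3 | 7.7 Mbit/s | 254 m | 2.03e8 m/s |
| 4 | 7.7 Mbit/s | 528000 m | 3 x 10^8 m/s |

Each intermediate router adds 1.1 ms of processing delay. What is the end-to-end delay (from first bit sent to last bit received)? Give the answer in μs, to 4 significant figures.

L = 1000 × 8 = 8000 bits.
Transmission delay per hop = L/R = 8000/7700000 = 1038.96 μs; 4 hops → 4155.84 μs.
Propagation delays (d/s per hop): 120000, 120000, 1.25123, 1760 μs; sum = 241761 μs.
Processing at 3 router(s): 3 × 1.1 ms = 3300 μs.
End-to-end = 249200 μs.

249200 μs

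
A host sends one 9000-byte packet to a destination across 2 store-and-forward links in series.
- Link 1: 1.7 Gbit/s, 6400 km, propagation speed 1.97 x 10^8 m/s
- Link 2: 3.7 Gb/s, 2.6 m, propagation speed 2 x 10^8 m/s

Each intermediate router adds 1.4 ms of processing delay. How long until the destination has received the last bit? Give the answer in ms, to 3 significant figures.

33.9 ms

L = 9000 × 8 = 72000 bits.
Transmission delays (L/R per hop): 0.0423529, 0.0194595 ms; sum = 0.0618124 ms.
Propagation delays (d/s per hop): 32.4873, 1.3e-05 ms; sum = 32.4873 ms.
Processing at 1 router(s): 1 × 1.4 ms = 1.4 ms.
End-to-end = 33.9 ms.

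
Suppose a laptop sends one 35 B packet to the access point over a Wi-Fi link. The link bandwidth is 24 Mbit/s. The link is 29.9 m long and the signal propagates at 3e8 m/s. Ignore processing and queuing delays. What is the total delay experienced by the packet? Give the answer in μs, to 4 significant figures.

L = 35 × 8 = 280 bits.
Transmission delay = L/R = 280 / 24000000 = 11.6667 μs.
Propagation delay = d/s = 29.9 m / 300000000 m/s = 0.0996667 μs.
Total = 11.77 μs.

11.77 μs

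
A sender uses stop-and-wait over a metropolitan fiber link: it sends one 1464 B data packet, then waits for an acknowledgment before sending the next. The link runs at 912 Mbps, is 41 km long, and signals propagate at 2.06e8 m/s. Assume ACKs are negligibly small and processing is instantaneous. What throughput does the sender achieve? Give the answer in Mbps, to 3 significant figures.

28.5 Mbps

t_tx = L/R = 11712/912000000 = 1.28421e-05 s.
t_prop = 41000/206000000 = 0.000199029 s; RTT = 0.000398058 s.
Cycle = t_tx + RTT = 0.0004109 s.
Throughput = L / cycle = 11712 / 0.0004109 = 28.5 Mbps.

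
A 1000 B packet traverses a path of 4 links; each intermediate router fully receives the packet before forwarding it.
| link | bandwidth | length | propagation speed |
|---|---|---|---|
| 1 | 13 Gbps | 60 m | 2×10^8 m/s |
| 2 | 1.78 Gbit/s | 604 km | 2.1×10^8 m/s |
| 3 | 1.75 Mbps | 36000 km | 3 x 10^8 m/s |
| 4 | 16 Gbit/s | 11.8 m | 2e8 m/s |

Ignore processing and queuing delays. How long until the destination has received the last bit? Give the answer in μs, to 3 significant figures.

L = 1000 × 8 = 8000 bits.
Transmission delays (L/R per hop): 0.615385, 4.49438, 4571.43, 0.5 μs; sum = 4577.04 μs.
Propagation delays (d/s per hop): 0.3, 2876.19, 120000, 0.059 μs; sum = 122877 μs.
End-to-end = 127000 μs.

127000 μs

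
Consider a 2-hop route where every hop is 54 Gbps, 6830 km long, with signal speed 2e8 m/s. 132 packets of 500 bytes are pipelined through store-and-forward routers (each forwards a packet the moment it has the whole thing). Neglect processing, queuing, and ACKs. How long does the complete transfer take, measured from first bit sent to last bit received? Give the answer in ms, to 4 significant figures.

Per-hop transmission t_tx = L/R = 4000/54000000000 = 7.40741e-05 ms.
Per-hop propagation t_prop = 6830000/200000000 = 34.15 ms.
Pipeline fill: first packet needs 2·t_tx to clear all hops; remaining 131 packets each add one t_tx.
Total = (2+132-1)·t_tx + 2·t_prop = 133·7.40741e-05 + 2·34.15 = 68.31 ms.

68.31 ms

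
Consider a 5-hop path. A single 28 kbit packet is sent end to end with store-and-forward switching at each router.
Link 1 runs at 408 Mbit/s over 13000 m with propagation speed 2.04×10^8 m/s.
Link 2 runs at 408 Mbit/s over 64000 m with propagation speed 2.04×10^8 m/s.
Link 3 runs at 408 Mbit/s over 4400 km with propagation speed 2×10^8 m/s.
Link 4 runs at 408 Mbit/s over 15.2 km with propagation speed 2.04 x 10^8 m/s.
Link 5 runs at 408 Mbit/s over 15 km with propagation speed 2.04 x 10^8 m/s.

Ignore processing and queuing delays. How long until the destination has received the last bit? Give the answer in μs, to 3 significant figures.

22900 μs

L = 28000 bits.
Transmission delay per hop = L/R = 28000/408000000 = 68.6275 μs; 5 hops → 343.137 μs.
Propagation delays (d/s per hop): 63.7255, 313.725, 22000, 74.5098, 73.5294 μs; sum = 22525.5 μs.
End-to-end = 22900 μs.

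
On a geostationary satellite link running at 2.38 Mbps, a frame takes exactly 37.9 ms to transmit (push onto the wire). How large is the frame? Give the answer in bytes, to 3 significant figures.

L = R × t_tx = 2380000 b/s × 0.0379 s = 90202 bits.
In bytes: 90202 / 8 = 11300 bytes.

11300 bytes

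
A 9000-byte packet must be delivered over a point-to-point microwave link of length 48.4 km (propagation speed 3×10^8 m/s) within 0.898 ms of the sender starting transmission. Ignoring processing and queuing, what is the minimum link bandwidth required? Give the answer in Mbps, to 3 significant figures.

L = 72000 bits.
Propagation delay = 48400 / 300000000 = 0.161333 ms.
Transmission budget = 0.898 − 0.161333 = 0.736667 ms.
R ≥ L / t_tx = 72000 bits / 0.000736667 s = 97.7 Mbps.

97.7 Mbps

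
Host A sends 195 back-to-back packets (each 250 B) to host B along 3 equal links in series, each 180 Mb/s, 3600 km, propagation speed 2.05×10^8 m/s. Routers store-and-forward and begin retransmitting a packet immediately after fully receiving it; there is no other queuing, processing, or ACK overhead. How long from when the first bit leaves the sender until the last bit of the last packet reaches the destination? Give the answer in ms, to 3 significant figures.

54.9 ms

Per-hop transmission t_tx = L/R = 2000/180000000 = 0.0111111 ms.
Per-hop propagation t_prop = 3600000/2.05e+08 = 17.561 ms.
Pipeline fill: first packet needs 3·t_tx to clear all hops; remaining 194 packets each add one t_tx.
Total = (3+195-1)·t_tx + 3·t_prop = 197·0.0111111 + 3·17.561 = 54.9 ms.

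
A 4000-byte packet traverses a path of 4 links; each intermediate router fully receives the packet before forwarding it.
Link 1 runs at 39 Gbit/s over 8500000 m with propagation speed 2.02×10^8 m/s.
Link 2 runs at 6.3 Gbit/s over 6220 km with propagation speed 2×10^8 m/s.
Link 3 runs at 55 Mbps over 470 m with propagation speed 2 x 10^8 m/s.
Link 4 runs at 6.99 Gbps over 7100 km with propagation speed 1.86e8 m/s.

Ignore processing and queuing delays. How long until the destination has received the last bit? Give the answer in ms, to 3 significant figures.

112 ms

L = 4000 × 8 = 32000 bits.
Transmission delays (L/R per hop): 0.000820513, 0.00507937, 0.581818, 0.00457797 ms; sum = 0.592296 ms.
Propagation delays (d/s per hop): 42.0792, 31.1, 0.00235, 38.172 ms; sum = 111.354 ms.
End-to-end = 112 ms.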